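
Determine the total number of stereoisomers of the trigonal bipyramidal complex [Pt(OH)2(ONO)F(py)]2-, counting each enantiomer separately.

10

A trigonal bipyramid has two axial and three equatorial sites, which are chemically inequivalent.
Placing the ligands in turn and identifying arrangements related by rotation or reflection leaves 7 distinct geometric isomers.
Of these, 3 lack any improper symmetry element and so occur as enantiomeric pairs, giving 7 + 3 = 10 stereoisomers in total.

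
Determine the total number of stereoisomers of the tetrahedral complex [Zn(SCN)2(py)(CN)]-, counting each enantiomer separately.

All four vertices of a tetrahedron are equivalent and mutually adjacent, so cis/trans isomerism cannot arise.
Only one geometric arrangement is possible.

1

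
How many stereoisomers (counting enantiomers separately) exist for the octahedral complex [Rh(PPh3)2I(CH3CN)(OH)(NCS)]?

15

Placing the ligands in turn and identifying arrangements related by rotation or reflection leaves 9 distinct geometric isomers.
Of these, 6 lack any improper symmetry element and so occur as enantiomeric pairs, giving 9 + 6 = 15 stereoisomers in total.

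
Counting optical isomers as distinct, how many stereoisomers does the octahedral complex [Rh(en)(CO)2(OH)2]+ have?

The six octahedral sites form three mutually perpendicular trans pairs.
Each en is bidentate and must span two cis positions.
Working through the distinct placements yields 3 geometric isomers: CO trans, OH cis; CO cis, OH cis (chiral); CO cis, OH trans.
One of these lacks any improper symmetry element and so occurs as an enantiomeric pair, giving 3 + 1 = 4 stereoisomers in total.

4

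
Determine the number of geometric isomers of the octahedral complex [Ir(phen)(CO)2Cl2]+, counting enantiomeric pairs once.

3

In an octahedral complex each vertex has one trans partner and four cis neighbours.
Each phen is bidentate and must span two cis positions.
Working through the distinct placements yields 3 geometric isomers: CO trans, Cl cis; CO cis, Cl cis (chiral); CO cis, Cl trans.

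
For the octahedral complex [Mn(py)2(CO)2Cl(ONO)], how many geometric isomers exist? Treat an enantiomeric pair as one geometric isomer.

6

The distinct arrangements are (6 in all): py trans, CO trans; py cis, CO trans; py trans, CO cis; py cis, CO cis (3 arrangements, 2 chiral).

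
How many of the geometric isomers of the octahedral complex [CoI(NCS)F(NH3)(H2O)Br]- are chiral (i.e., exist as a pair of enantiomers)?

The six octahedral sites form three mutually perpendicular trans pairs.
Systematic enumeration (placing each ligand type in turn and discarding arrangements equivalent by rotation or reflection) gives 15 geometric isomers.
Of these, 15 lack any improper symmetry element and so occur as enantiomeric pairs, giving 15 + 15 = 30 stereoisomers in total.

15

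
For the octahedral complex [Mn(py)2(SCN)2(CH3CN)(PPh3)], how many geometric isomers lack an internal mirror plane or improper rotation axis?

In an octahedral complex each vertex has one trans partner and four cis neighbours.
Systematic placement gives 6 geometric isomers: py trans, SCN trans; py cis, SCN cis (3 arrangements, 2 chiral); py trans, SCN cis; py cis, SCN trans.
Of these, 2 lack any improper symmetry element and so occur as enantiomeric pairs, giving 6 + 2 = 8 stereoisomers in total.

2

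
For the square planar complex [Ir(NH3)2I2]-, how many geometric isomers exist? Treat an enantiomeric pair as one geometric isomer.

In a square planar complex each vertex has one trans partner and two cis neighbours.
There are 2 geometric isomers: NH3 cis; NH3 trans.

2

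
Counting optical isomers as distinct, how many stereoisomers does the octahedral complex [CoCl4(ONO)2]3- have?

In an octahedral complex each vertex has one trans partner and four cis neighbours.
Working through the distinct placements yields 2 geometric isomers: ONO trans; ONO cis.
Each arrangement has an internal mirror plane or centre of symmetry, so none is chiral.

2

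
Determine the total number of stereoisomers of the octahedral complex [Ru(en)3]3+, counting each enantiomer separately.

2

The six octahedral sites form three mutually perpendicular trans pairs.
Each en is bidentate and must span two cis positions.
Only one geometric arrangement is possible; it has no improper symmetry element, so it exists as a pair of enantiomers (2 stereoisomers).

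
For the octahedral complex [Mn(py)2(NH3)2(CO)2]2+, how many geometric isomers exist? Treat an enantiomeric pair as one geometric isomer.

5

In an octahedral complex each vertex has one trans partner and four cis neighbours.
There are 5 geometric isomers: py trans, NH3 trans, CO trans; py cis, NH3 cis, CO trans; py trans, NH3 cis, CO cis; py cis, NH3 cis, CO cis (chiral); py cis, NH3 trans, CO cis.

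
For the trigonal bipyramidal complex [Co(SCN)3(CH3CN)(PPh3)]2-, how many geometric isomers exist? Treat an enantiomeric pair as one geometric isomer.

A trigonal bipyramid has two axial and three equatorial sites, which are chemically inequivalent.
Systematic placement gives 4 geometric isomers: CH3CN axial, PPh3 axial; CH3CN axial, PPh3 equatorial; CH3CN equatorial, PPh3 axial; CH3CN equatorial, PPh3 equatorial.

4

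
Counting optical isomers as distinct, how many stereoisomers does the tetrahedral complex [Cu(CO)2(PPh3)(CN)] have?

Only one geometric arrangement is possible.

1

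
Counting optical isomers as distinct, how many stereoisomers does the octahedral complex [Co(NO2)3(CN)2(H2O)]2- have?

Working through the distinct placements yields 3 geometric isomers: NO2 mer, CN trans; NO2 mer, CN cis; NO2 fac, CN cis.
Each arrangement has an internal mirror plane or centre of symmetry, so none is chiral.

3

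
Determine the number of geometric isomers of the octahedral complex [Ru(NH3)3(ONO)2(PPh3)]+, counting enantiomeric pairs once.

An octahedron has six vertices in three trans pairs; every non-trans pair is cis.
Systematic placement gives 3 geometric isomers: NH3 mer, ONO cis; NH3 mer, ONO trans; NH3 fac, ONO cis.

3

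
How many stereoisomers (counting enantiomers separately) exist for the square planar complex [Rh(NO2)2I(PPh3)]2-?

2

In a square planar complex each vertex has one trans partner and two cis neighbours.
There are 2 geometric isomers: NO2 cis; NO2 trans.
Each arrangement has an internal mirror plane or centre of symmetry, so none is chiral.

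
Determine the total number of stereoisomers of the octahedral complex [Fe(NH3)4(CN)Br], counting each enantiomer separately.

The six octahedral sites form three mutually perpendicular trans pairs.
Working through the distinct placements yields 2 geometric isomers: CN and Br mutually trans; CN and Br mutually cis.
Each arrangement has an internal mirror plane or centre of symmetry, so none is chiral.

2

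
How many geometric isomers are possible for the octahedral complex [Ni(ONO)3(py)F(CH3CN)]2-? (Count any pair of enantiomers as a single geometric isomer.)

4

In an octahedral complex each vertex has one trans partner and four cis neighbours.
The distinct arrangements are (4 in all): ONO mer (3 arrangements); ONO fac (chiral).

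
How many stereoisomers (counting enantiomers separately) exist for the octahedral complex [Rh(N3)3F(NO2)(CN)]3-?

There are 4 geometric isomers: N3 mer (3 arrangements); N3 fac (chiral).
One of these lacks any improper symmetry element and so occurs as an enantiomeric pair, giving 4 + 1 = 5 stereoisomers in total.

5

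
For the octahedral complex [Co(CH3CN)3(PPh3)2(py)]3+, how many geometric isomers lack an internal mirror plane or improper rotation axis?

Working through the distinct placements yields 3 geometric isomers: CH3CN mer, PPh3 cis; CH3CN mer, PPh3 trans; CH3CN fac, PPh3 cis.
Each arrangement has an internal mirror plane or centre of symmetry, so none is chiral.

0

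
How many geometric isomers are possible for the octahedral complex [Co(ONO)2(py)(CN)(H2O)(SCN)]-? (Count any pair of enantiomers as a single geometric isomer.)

9

In an octahedral complex each vertex has one trans partner and four cis neighbours.
Exhaustive case analysis gives 9 geometric isomers.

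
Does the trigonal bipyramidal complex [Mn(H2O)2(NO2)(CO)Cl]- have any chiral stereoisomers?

Systematic enumeration (placing each ligand type in turn and discarding arrangements equivalent by rotation or reflection) gives 7 geometric isomers.
Of these, 3 lack any improper symmetry element and so occur as enantiomeric pairs, giving 7 + 3 = 10 stereoisomers in total.

yes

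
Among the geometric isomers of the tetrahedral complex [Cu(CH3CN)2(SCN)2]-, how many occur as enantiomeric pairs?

0

In a tetrahedral complex all four positions are equivalent and every pair of ligands is adjacent — there is no cis/trans distinction.
Only one geometric arrangement is possible.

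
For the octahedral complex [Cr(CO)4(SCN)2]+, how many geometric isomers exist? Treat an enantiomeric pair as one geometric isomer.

2

The six octahedral sites form three mutually perpendicular trans pairs.
There are 2 geometric isomers: SCN trans; SCN cis.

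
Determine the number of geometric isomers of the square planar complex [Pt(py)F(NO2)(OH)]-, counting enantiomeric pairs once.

3

In a square planar complex each vertex has one trans partner and two cis neighbours.
Systematic placement gives 3 geometric isomers: (F/OH trans, NO2/py trans); (F/py trans, NO2/OH trans); (F/NO2 trans, OH/py trans).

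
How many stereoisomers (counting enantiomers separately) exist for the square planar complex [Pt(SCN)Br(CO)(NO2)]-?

In a square planar complex each vertex has one trans partner and two cis neighbours.
The distinct arrangements are (3 in all): (Br/NO2 trans, CO/SCN trans); (Br/SCN trans, CO/NO2 trans); (Br/CO trans, NO2/SCN trans).
Each arrangement has an internal mirror plane or centre of symmetry, so none is chiral.

3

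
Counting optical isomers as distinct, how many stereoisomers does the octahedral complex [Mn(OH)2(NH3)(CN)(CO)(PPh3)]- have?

The six octahedral sites form three mutually perpendicular trans pairs.
Placing the ligands in turn and identifying arrangements related by rotation or reflection leaves 9 distinct geometric isomers.
Of these, 6 lack any improper symmetry element and so occur as enantiomeric pairs, giving 9 + 6 = 15 stereoisomers in total.

15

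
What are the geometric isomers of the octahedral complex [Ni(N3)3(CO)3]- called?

The six octahedral sites form three mutually perpendicular trans pairs.
Working through the distinct placements yields 2 geometric isomers: N3 mer; N3 fac.

fac and mer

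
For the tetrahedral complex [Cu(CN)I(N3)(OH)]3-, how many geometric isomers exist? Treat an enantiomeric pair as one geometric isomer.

1

Only one geometric arrangement is possible; it has no improper symmetry element, so it exists as a pair of enantiomers (2 stereoisomers).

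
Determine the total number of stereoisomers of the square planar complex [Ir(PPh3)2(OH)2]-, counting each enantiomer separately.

2

In a square planar complex each vertex has one trans partner and two cis neighbours.
Working through the distinct placements yields 2 geometric isomers: PPh3 cis; PPh3 trans.
Each arrangement has an internal mirror plane or centre of symmetry, so none is chiral.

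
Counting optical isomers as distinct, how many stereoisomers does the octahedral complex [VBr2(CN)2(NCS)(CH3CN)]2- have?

An octahedron has six vertices in three trans pairs; every non-trans pair is cis.
There are 6 geometric isomers: Br trans, CN cis; Br trans, CN trans; Br cis, CN cis (3 arrangements, 2 chiral); Br cis, CN trans.
Of these, 2 lack any improper symmetry element and so occur as enantiomeric pairs, giving 6 + 2 = 8 stereoisomers in total.

8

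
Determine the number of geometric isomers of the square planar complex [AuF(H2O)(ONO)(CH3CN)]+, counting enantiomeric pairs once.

3

A square has two trans pairs of vertices; adjacent vertices are cis.
Working through the distinct placements yields 3 geometric isomers: (CH3CN/H2O trans, F/ONO trans); (CH3CN/ONO trans, F/H2O trans); (CH3CN/F trans, H2O/ONO trans).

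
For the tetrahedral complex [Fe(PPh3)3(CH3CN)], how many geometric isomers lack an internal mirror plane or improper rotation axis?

Only one geometric arrangement is possible.

0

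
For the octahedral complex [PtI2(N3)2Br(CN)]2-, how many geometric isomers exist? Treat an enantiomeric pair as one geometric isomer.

6

An octahedron has six vertices in three trans pairs; every non-trans pair is cis.
Working through the distinct placements yields 6 geometric isomers: I trans, N3 trans; I cis, N3 cis (3 arrangements, 2 chiral); I cis, N3 trans; I trans, N3 cis.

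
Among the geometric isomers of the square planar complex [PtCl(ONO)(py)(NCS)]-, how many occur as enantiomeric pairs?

A square has two trans pairs of vertices; adjacent vertices are cis.
Systematic placement gives 3 geometric isomers: (Cl/ONO trans, NCS/py trans); (Cl/py trans, NCS/ONO trans); (Cl/NCS trans, ONO/py trans).
Each arrangement has an internal mirror plane or centre of symmetry, so none is chiral.

0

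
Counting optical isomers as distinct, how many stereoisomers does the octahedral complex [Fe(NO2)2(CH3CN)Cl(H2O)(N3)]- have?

15

Exhaustive case analysis gives 9 geometric isomers.
Of these, 6 lack any improper symmetry element and so occur as enantiomeric pairs, giving 9 + 6 = 15 stereoisomers in total.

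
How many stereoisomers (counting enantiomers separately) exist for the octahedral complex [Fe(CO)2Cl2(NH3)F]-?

8

The distinct arrangements are (6 in all): CO trans, Cl trans; CO trans, Cl cis; CO cis, Cl cis (3 arrangements, 2 chiral); CO cis, Cl trans.
Of these, 2 lack any improper symmetry element and so occur as enantiomeric pairs, giving 6 + 2 = 8 stereoisomers in total.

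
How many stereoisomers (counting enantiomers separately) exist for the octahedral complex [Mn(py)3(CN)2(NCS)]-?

3

In an octahedral complex each vertex has one trans partner and four cis neighbours.
Working through the distinct placements yields 3 geometric isomers: py mer, CN trans; py mer, CN cis; py fac, CN cis.
Each arrangement has an internal mirror plane or centre of symmetry, so none is chiral.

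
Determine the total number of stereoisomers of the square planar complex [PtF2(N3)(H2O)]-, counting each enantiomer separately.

2

Working through the distinct placements yields 2 geometric isomers: F cis; F trans.
Each arrangement has an internal mirror plane or centre of symmetry, so none is chiral.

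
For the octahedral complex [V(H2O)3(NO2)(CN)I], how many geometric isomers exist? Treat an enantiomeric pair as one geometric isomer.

4

An octahedron has six vertices in three trans pairs; every non-trans pair is cis.
Working through the distinct placements yields 4 geometric isomers: H2O mer (3 arrangements); H2O fac (chiral).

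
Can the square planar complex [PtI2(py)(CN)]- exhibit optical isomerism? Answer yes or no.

A square has two trans pairs of vertices; adjacent vertices are cis.
Systematic placement gives 2 geometric isomers: I cis; I trans.
Each arrangement has an internal mirror plane or centre of symmetry, so none is chiral.

no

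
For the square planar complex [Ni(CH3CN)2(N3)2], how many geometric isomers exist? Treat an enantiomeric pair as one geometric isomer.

2

A square has two trans pairs of vertices; adjacent vertices are cis.
Systematic placement gives 2 geometric isomers: CH3CN cis; CH3CN trans.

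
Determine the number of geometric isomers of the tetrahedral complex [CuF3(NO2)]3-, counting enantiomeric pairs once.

Only one geometric arrangement is possible.

1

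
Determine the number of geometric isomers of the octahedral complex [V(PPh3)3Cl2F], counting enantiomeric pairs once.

3

An octahedron has six vertices in three trans pairs; every non-trans pair is cis.
The distinct arrangements are (3 in all): PPh3 mer, Cl trans; PPh3 mer, Cl cis; PPh3 fac, Cl cis.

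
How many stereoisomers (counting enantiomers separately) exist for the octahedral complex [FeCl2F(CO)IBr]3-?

15

Exhaustive case analysis gives 9 geometric isomers.
Of these, 6 lack any improper symmetry element and so occur as enantiomeric pairs, giving 9 + 6 = 15 stereoisomers in total.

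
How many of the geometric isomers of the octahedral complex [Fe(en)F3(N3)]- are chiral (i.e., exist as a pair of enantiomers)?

0

The six octahedral sites form three mutually perpendicular trans pairs.
Each en is bidentate and must span two cis positions.
There are 2 geometric isomers: F mer; F fac.
Each arrangement has an internal mirror plane or centre of symmetry, so none is chiral.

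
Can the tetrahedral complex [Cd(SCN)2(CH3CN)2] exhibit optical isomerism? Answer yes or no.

In a tetrahedral complex all four positions are equivalent and every pair of ligands is adjacent — there is no cis/trans distinction.
Only one geometric arrangement is possible.

no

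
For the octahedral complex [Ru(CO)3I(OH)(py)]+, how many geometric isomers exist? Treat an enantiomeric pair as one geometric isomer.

4

In an octahedral complex each vertex has one trans partner and four cis neighbours.
The distinct arrangements are (4 in all): CO mer (3 arrangements); CO fac (chiral).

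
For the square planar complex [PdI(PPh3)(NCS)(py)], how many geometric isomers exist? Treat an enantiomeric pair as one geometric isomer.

3

The distinct arrangements are (3 in all): (I/PPh3 trans, NCS/py trans); (I/py trans, NCS/PPh3 trans); (I/NCS trans, PPh3/py trans).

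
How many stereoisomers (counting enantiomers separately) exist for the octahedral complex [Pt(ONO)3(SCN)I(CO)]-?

5

An octahedron has six vertices in three trans pairs; every non-trans pair is cis.
Working through the distinct placements yields 4 geometric isomers: ONO mer (3 arrangements); ONO fac (chiral).
One of these lacks any improper symmetry element and so occurs as an enantiomeric pair, giving 4 + 1 = 5 stereoisomers in total.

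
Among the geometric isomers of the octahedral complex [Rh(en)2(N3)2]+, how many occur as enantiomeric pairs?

1

In an octahedral complex each vertex has one trans partner and four cis neighbours.
Each en is bidentate and must span two cis positions.
There are 2 geometric isomers: N3 trans; N3 cis (chiral).
One of these lacks any improper symmetry element and so occurs as an enantiomeric pair, giving 2 + 1 = 3 stereoisomers in total.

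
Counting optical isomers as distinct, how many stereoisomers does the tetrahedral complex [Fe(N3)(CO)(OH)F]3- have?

All four vertices of a tetrahedron are equivalent and mutually adjacent, so cis/trans isomerism cannot arise.
Only one geometric arrangement is possible; it has no improper symmetry element, so it exists as a pair of enantiomers (2 stereoisomers).

2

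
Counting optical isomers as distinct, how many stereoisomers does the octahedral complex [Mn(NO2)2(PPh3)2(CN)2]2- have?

In an octahedral complex each vertex has one trans partner and four cis neighbours.
The distinct arrangements are (5 in all): NO2 trans, PPh3 trans, CN trans; NO2 cis, PPh3 cis, CN trans; NO2 cis, PPh3 trans, CN cis; NO2 cis, PPh3 cis, CN cis (chiral); NO2 trans, PPh3 cis, CN cis.
One of these lacks any improper symmetry element and so occurs as an enantiomeric pair, giving 5 + 1 = 6 stereoisomers in total.

6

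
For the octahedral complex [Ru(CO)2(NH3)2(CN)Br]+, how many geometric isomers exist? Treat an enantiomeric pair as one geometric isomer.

6

An octahedron has six vertices in three trans pairs; every non-trans pair is cis.
Systematic placement gives 6 geometric isomers: CO trans, NH3 trans; CO cis, NH3 cis (3 arrangements, 2 chiral); CO cis, NH3 trans; CO trans, NH3 cis.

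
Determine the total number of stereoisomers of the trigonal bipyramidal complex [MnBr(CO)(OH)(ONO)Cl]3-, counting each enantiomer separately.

A trigonal bipyramid has two axial and three equatorial sites, which are chemically inequivalent.
Exhaustive case analysis gives 10 geometric isomers.
Of these, 10 lack any improper symmetry element and so occur as enantiomeric pairs, giving 10 + 10 = 20 stereoisomers in total.

20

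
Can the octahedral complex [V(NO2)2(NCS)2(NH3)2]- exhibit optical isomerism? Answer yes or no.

In an octahedral complex each vertex has one trans partner and four cis neighbours.
Systematic placement gives 5 geometric isomers: NO2 trans, NCS trans, NH3 trans; NO2 cis, NCS trans, NH3 cis; NO2 trans, NCS cis, NH3 cis; NO2 cis, NCS cis, NH3 cis (chiral); NO2 cis, NCS cis, NH3 trans.
One of these lacks any improper symmetry element and so occurs as an enantiomeric pair, giving 5 + 1 = 6 stereoisomers in total.

yes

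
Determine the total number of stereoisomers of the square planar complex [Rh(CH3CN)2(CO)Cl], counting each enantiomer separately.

In a square planar complex each vertex has one trans partner and two cis neighbours.
The distinct arrangements are (2 in all): CH3CN cis; CH3CN trans.
Each arrangement has an internal mirror plane or centre of symmetry, so none is chiral.

2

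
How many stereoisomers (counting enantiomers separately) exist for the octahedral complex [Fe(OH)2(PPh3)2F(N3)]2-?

In an octahedral complex each vertex has one trans partner and four cis neighbours.
Systematic placement gives 6 geometric isomers: OH trans, PPh3 trans; OH cis, PPh3 cis (3 arrangements, 2 chiral); OH cis, PPh3 trans; OH trans, PPh3 cis.
Of these, 2 lack any improper symmetry element and so occur as enantiomeric pairs, giving 6 + 2 = 8 stereoisomers in total.

8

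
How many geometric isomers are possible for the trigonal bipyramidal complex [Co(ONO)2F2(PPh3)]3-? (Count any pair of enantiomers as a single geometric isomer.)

5

A trigonal bipyramid has two axial and three equatorial sites, which are chemically inequivalent.
Exhaustive case analysis gives 5 geometric isomers.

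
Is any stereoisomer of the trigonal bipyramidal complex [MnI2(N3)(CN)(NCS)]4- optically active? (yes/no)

yes

A trigonal bipyramid has two axial and three equatorial sites, which are chemically inequivalent.
Placing the ligands in turn and identifying arrangements related by rotation or reflection leaves 7 distinct geometric isomers.
Of these, 3 lack any improper symmetry element and so occur as enantiomeric pairs, giving 7 + 3 = 10 stereoisomers in total.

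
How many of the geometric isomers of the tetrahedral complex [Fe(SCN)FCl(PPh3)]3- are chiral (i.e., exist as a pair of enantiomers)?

1

Only one geometric arrangement is possible; it has no improper symmetry element, so it exists as a pair of enantiomers (2 stereoisomers).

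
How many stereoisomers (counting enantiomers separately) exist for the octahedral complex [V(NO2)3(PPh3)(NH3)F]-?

5

The six octahedral sites form three mutually perpendicular trans pairs.
Working through the distinct placements yields 4 geometric isomers: NO2 mer (3 arrangements); NO2 fac (chiral).
One of these lacks any improper symmetry element and so occurs as an enantiomeric pair, giving 4 + 1 = 5 stereoisomers in total.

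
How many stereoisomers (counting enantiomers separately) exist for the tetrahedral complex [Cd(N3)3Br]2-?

1

All four vertices of a tetrahedron are equivalent and mutually adjacent, so cis/trans isomerism cannot arise.
Only one geometric arrangement is possible.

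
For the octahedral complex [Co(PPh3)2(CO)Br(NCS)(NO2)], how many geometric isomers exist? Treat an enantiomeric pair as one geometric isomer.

The six octahedral sites form three mutually perpendicular trans pairs.
Placing the ligands in turn and identifying arrangements related by rotation or reflection leaves 9 distinct geometric isomers.

9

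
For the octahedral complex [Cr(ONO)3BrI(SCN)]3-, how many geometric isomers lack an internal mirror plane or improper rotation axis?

Working through the distinct placements yields 4 geometric isomers: ONO mer (3 arrangements); ONO fac (chiral).
One of these lacks any improper symmetry element and so occurs as an enantiomeric pair, giving 4 + 1 = 5 stereoisomers in total.

1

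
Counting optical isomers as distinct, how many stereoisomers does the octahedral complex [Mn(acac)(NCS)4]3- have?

An octahedron has six vertices in three trans pairs; every non-trans pair is cis.
Each acac is bidentate and must span two cis positions.
Only one geometric arrangement is possible.

1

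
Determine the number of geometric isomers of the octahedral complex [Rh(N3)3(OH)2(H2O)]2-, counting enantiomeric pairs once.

3

In an octahedral complex each vertex has one trans partner and four cis neighbours.
There are 3 geometric isomers: N3 mer, OH trans; N3 fac, OH cis; N3 mer, OH cis.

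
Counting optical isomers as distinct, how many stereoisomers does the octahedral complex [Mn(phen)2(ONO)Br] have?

3

An octahedron has six vertices in three trans pairs; every non-trans pair is cis.
Each phen is bidentate and must span two cis positions.
The distinct arrangements are (2 in all): ONO and Br mutually trans; ONO and Br mutually cis (chiral).
One of these lacks any improper symmetry element and so occurs as an enantiomeric pair, giving 2 + 1 = 3 stereoisomers in total.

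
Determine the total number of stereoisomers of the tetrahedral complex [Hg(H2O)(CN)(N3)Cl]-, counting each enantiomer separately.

2

In a tetrahedral complex all four positions are equivalent and every pair of ligands is adjacent — there is no cis/trans distinction.
Only one geometric arrangement is possible; it has no improper symmetry element, so it exists as a pair of enantiomers (2 stereoisomers).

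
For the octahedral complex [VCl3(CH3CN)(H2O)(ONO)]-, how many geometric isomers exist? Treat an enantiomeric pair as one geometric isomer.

The six octahedral sites form three mutually perpendicular trans pairs.
There are 4 geometric isomers: Cl mer (3 arrangements); Cl fac (chiral).

4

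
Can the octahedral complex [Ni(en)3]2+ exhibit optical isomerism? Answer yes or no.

yes

Each en is bidentate and must span two cis positions.
Only one geometric arrangement is possible; it has no improper symmetry element, so it exists as a pair of enantiomers (2 stereoisomers).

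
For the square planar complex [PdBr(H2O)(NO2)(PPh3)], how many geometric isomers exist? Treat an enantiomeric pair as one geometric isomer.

3

Working through the distinct placements yields 3 geometric isomers: (Br/NO2 trans, H2O/PPh3 trans); (Br/PPh3 trans, H2O/NO2 trans); (Br/H2O trans, NO2/PPh3 trans).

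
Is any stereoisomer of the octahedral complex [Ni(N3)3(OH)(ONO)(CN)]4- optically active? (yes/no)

The six octahedral sites form three mutually perpendicular trans pairs.
Systematic placement gives 4 geometric isomers: N3 mer (3 arrangements); N3 fac (chiral).
One of these lacks any improper symmetry element and so occurs as an enantiomeric pair, giving 4 + 1 = 5 stereoisomers in total.

yes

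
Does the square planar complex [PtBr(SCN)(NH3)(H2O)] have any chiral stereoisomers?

no

In a square planar complex each vertex has one trans partner and two cis neighbours.
The distinct arrangements are (3 in all): (Br/NH3 trans, H2O/SCN trans); (Br/SCN trans, H2O/NH3 trans); (Br/H2O trans, NH3/SCN trans).
Each arrangement has an internal mirror plane or centre of symmetry, so none is chiral.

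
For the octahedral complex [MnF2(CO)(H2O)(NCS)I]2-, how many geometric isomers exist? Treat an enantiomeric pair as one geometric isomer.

9

An octahedron has six vertices in three trans pairs; every non-trans pair is cis.
Placing the ligands in turn and identifying arrangements related by rotation or reflection leaves 9 distinct geometric isomers.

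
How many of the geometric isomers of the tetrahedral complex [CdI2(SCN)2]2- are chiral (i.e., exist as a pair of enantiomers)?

All four vertices of a tetrahedron are equivalent and mutually adjacent, so cis/trans isomerism cannot arise.
Only one geometric arrangement is possible.

0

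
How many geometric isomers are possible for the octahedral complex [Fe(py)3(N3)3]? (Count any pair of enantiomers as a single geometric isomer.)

2

In an octahedral complex each vertex has one trans partner and four cis neighbours.
There are 2 geometric isomers: py mer; py fac.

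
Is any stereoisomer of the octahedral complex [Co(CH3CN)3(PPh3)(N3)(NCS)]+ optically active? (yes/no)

An octahedron has six vertices in three trans pairs; every non-trans pair is cis.
Working through the distinct placements yields 4 geometric isomers: CH3CN mer (3 arrangements); CH3CN fac (chiral).
One of these lacks any improper symmetry element and so occurs as an enantiomeric pair, giving 4 + 1 = 5 stereoisomers in total.

yes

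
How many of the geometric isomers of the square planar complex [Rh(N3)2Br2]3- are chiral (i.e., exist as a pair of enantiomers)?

0

In a square planar complex each vertex has one trans partner and two cis neighbours.
There are 2 geometric isomers: N3 cis; N3 trans.
Each arrangement has an internal mirror plane or centre of symmetry, so none is chiral.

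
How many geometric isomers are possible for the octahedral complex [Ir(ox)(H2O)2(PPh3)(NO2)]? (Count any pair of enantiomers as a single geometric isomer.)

An octahedron has six vertices in three trans pairs; every non-trans pair is cis.
Each ox is bidentate and must span two cis positions.
The distinct arrangements are (4 in all): H2O trans; H2O cis (3 arrangements, 2 chiral).

4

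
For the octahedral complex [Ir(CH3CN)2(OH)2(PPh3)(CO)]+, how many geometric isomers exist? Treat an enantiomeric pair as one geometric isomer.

In an octahedral complex each vertex has one trans partner and four cis neighbours.
The distinct arrangements are (6 in all): CH3CN trans, OH cis; CH3CN trans, OH trans; CH3CN cis, OH cis (3 arrangements, 2 chiral); CH3CN cis, OH trans.

6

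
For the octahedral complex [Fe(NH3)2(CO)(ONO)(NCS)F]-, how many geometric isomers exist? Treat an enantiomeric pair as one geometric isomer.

The six octahedral sites form three mutually perpendicular trans pairs.
Systematic enumeration (placing each ligand type in turn and discarding arrangements equivalent by rotation or reflection) gives 9 geometric isomers.

9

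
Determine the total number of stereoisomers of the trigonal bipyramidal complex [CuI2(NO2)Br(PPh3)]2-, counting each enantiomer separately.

In a trigonal bipyramid the two axial positions differ from the three equatorial ones.
Placing the ligands in turn and identifying arrangements related by rotation or reflection leaves 7 distinct geometric isomers.
Of these, 3 lack any improper symmetry element and so occur as enantiomeric pairs, giving 7 + 3 = 10 stereoisomers in total.

10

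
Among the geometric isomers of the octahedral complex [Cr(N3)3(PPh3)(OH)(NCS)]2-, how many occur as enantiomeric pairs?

The six octahedral sites form three mutually perpendicular trans pairs.
Systematic placement gives 4 geometric isomers: N3 mer (3 arrangements); N3 fac (chiral).
One of these lacks any improper symmetry element and so occurs as an enantiomeric pair, giving 4 + 1 = 5 stereoisomers in total.

1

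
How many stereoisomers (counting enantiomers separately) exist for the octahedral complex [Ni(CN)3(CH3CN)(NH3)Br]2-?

In an octahedral complex each vertex has one trans partner and four cis neighbours.
There are 4 geometric isomers: CN mer (3 arrangements); CN fac (chiral).
One of these lacks any improper symmetry element and so occurs as an enantiomeric pair, giving 4 + 1 = 5 stereoisomers in total.

5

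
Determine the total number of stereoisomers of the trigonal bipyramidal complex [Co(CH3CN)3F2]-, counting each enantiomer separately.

3

A trigonal bipyramid has two axial and three equatorial sites, which are chemically inequivalent.
The distinct arrangements are (3 in all): F both equatorial; F one axial, one equatorial; F both axial.
Each arrangement has an internal mirror plane or centre of symmetry, so none is chiral.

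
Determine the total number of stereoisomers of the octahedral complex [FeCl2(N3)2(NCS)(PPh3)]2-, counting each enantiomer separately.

8

Systematic placement gives 6 geometric isomers: Cl trans, N3 trans; Cl trans, N3 cis; Cl cis, N3 cis (3 arrangements, 2 chiral); Cl cis, N3 trans.
Of these, 2 lack any improper symmetry element and so occur as enantiomeric pairs, giving 6 + 2 = 8 stereoisomers in total.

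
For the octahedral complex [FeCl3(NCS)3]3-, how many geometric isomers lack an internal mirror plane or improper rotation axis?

In an octahedral complex each vertex has one trans partner and four cis neighbours.
Systematic placement gives 2 geometric isomers: Cl mer; Cl fac.
Each arrangement has an internal mirror plane or centre of symmetry, so none is chiral.

0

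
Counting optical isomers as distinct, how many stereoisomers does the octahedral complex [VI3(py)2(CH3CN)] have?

Systematic placement gives 3 geometric isomers: I mer, py trans; I fac, py cis; I mer, py cis.
Each arrangement has an internal mirror plane or centre of symmetry, so none is chiral.

3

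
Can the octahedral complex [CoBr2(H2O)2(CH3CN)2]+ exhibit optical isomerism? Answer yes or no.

There are 5 geometric isomers: Br trans, H2O trans, CH3CN trans; Br trans, H2O cis, CH3CN cis; Br cis, H2O trans, CH3CN cis; Br cis, H2O cis, CH3CN cis (chiral); Br cis, H2O cis, CH3CN trans.
One of these lacks any improper symmetry element and so occurs as an enantiomeric pair, giving 5 + 1 = 6 stereoisomers in total.

yes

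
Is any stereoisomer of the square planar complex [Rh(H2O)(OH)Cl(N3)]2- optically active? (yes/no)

no

Working through the distinct placements yields 3 geometric isomers: (Cl/N3 trans, H2O/OH trans); (Cl/OH trans, H2O/N3 trans); (Cl/H2O trans, N3/OH trans).
Each arrangement has an internal mirror plane or centre of symmetry, so none is chiral.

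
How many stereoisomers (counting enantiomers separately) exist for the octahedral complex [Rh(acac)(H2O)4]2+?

1

An octahedron has six vertices in three trans pairs; every non-trans pair is cis.
Each acac is bidentate and must span two cis positions.
Only one geometric arrangement is possible.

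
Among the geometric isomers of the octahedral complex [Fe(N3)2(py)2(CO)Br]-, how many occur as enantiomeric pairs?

An octahedron has six vertices in three trans pairs; every non-trans pair is cis.
There are 6 geometric isomers: N3 trans, py trans; N3 cis, py cis (3 arrangements, 2 chiral); N3 cis, py trans; N3 trans, py cis.
Of these, 2 lack any improper symmetry element and so occur as enantiomeric pairs, giving 6 + 2 = 8 stereoisomers in total.

2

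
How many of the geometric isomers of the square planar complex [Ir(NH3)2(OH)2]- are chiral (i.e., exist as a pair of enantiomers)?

0

There are 2 geometric isomers: NH3 cis; NH3 trans.
Each arrangement has an internal mirror plane or centre of symmetry, so none is chiral.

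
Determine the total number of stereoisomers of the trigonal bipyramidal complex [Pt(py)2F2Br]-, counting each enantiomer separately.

6

In a trigonal bipyramid the two axial positions differ from the three equatorial ones.
Systematic enumeration (placing each ligand type in turn and discarding arrangements equivalent by rotation or reflection) gives 5 geometric isomers.
One of these lacks any improper symmetry element and so occurs as an enantiomeric pair, giving 5 + 1 = 6 stereoisomers in total.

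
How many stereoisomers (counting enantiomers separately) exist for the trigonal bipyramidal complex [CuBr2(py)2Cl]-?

6

A trigonal bipyramid has two axial and three equatorial sites, which are chemically inequivalent.
Placing the ligands in turn and identifying arrangements related by rotation or reflection leaves 5 distinct geometric isomers.
One of these lacks any improper symmetry element and so occurs as an enantiomeric pair, giving 5 + 1 = 6 stereoisomers in total.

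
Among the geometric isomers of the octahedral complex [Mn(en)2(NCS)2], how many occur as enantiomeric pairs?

In an octahedral complex each vertex has one trans partner and four cis neighbours.
Each en is bidentate and must span two cis positions.
The distinct arrangements are (2 in all): NCS trans; NCS cis (chiral).
One of these lacks any improper symmetry element and so occurs as an enantiomeric pair, giving 2 + 1 = 3 stereoisomers in total.

1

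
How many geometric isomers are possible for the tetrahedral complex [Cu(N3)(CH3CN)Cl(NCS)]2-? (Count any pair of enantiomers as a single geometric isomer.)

1

All four vertices of a tetrahedron are equivalent and mutually adjacent, so cis/trans isomerism cannot arise.
Only one geometric arrangement is possible; it has no improper symmetry element, so it exists as a pair of enantiomers (2 stereoisomers).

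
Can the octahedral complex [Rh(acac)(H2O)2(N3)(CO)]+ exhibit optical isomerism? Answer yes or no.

In an octahedral complex each vertex has one trans partner and four cis neighbours.
Each acac is bidentate and must span two cis positions.
There are 4 geometric isomers: H2O cis (3 arrangements, 2 chiral); H2O trans.
Of these, 2 lack any improper symmetry element and so occur as enantiomeric pairs, giving 4 + 2 = 6 stereoisomers in total.

yes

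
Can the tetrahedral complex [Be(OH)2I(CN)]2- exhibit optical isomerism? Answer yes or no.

no

In a tetrahedral complex all four positions are equivalent and every pair of ligands is adjacent — there is no cis/trans distinction.
Only one geometric arrangement is possible.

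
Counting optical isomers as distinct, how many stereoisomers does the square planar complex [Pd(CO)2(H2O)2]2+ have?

Systematic placement gives 2 geometric isomers: CO cis; CO trans.
Each arrangement has an internal mirror plane or centre of symmetry, so none is chiral.

2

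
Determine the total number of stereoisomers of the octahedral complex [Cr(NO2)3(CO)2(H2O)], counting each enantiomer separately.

3

Systematic placement gives 3 geometric isomers: NO2 mer, CO trans; NO2 mer, CO cis; NO2 fac, CO cis.
Each arrangement has an internal mirror plane or centre of symmetry, so none is chiral.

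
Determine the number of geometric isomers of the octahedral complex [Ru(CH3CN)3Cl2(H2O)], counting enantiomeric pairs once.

In an octahedral complex each vertex has one trans partner and four cis neighbours.
Systematic placement gives 3 geometric isomers: CH3CN mer, Cl cis; CH3CN mer, Cl trans; CH3CN fac, Cl cis.

3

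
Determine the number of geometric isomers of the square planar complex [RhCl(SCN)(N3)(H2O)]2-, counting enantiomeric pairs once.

3

The distinct arrangements are (3 in all): (Cl/N3 trans, H2O/SCN trans); (Cl/SCN trans, H2O/N3 trans); (Cl/H2O trans, N3/SCN trans).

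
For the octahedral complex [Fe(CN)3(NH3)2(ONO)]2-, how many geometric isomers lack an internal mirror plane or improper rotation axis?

The six octahedral sites form three mutually perpendicular trans pairs.
There are 3 geometric isomers: CN mer, NH3 cis; CN mer, NH3 trans; CN fac, NH3 cis.
Each arrangement has an internal mirror plane or centre of symmetry, so none is chiral.

0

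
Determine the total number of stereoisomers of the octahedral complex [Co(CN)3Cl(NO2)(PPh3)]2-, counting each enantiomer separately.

5

The six octahedral sites form three mutually perpendicular trans pairs.
Systematic placement gives 4 geometric isomers: CN mer (3 arrangements); CN fac (chiral).
One of these lacks any improper symmetry element and so occurs as an enantiomeric pair, giving 4 + 1 = 5 stereoisomers in total.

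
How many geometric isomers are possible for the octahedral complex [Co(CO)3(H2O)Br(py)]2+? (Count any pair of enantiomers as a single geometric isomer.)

An octahedron has six vertices in three trans pairs; every non-trans pair is cis.
There are 4 geometric isomers: CO mer (3 arrangements); CO fac (chiral).

4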